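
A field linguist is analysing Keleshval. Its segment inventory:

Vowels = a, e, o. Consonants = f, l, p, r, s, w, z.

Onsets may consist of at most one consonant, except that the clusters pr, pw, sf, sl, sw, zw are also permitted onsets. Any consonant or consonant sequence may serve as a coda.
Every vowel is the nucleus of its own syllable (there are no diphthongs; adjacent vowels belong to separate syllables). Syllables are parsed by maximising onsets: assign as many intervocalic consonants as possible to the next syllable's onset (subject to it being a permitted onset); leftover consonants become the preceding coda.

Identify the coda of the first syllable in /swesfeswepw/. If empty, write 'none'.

Nuclei (vowels): e, e, e → 3 syllables.
V1 /e/ – V2 /e/: /sf/ — entire cluster is a permitted onset → onset /sf/, coda ∅.
V2 /e/ – V3 /e/: /sw/ is a licit onset in full, so it all attaches to the next syllable.
Syllabification: swe.sfe.swepw.
Syllable 1 is /swe/: onset /sw/, nucleus /e/, coda ∅.

none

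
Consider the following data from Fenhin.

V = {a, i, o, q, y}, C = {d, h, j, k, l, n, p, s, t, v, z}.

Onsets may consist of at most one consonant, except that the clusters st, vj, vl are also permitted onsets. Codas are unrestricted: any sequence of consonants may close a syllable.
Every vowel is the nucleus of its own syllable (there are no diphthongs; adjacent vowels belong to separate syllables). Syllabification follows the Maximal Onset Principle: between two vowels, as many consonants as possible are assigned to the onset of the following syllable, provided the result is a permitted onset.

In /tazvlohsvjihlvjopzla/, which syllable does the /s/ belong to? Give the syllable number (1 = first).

Nuclei (vowels): a, o, i, o, a → 5 syllables.
/a…o/ gap (V1→V2): /zvl/ splits as /z/ + /vl/ (/vl/ is the longest suffix that is a licit onset).
/o…i/ gap (V2→V3): cluster /hsvj/ — the longest permitted-onset suffix is /vj/; onset = /vj/, preceding coda = /hs/.
/i…o/ gap (V3→V4): /hlvj/ splits as /hl/ + /vj/ (/vj/ is the longest suffix that is a licit onset).
/o…a/ gap (V4→V5): /pzl/ splits as /pz/ + /l/ (/l/ is the longest suffix that is a licit onset).
Putting it together: taz.vlohs.vjihl.vjopz.la.
The /s/ is in the coda of syllable 2 (/vlohs/).

2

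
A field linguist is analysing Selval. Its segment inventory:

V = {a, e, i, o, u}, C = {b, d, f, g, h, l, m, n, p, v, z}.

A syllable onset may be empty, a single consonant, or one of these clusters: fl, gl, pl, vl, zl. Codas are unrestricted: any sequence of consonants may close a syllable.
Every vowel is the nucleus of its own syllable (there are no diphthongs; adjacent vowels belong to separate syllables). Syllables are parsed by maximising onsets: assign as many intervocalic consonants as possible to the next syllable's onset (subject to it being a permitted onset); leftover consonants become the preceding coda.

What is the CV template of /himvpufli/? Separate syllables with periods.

The vowels are i, u, i — 3 nuclei, so 3 syllables.
V1 /i/ – V2 /u/: cluster /mvp/ — the longest permitted-onset suffix is /p/; onset = /p/, preceding coda = /mv/.
V2 /u/ – V3 /i/: cluster /fl/ — /fl/ is itself a permitted onset, so the whole cluster goes right; preceding coda = ∅.
Putting it together: himv.pu.fli.
Mapping each syllable to C/V: /himv/ → CVCC, /pu/ → CV, /fli/ → CCV.

CVCC.CV.CCV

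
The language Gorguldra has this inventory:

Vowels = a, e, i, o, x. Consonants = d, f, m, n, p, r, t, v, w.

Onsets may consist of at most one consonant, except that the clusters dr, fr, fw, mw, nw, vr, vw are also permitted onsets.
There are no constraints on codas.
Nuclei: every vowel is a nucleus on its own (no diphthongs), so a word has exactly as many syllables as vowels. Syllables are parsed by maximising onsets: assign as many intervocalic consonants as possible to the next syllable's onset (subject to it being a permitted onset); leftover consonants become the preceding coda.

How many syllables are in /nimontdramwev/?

4

The vowels are i, o, a, e — 4 nuclei, so 4 syllables.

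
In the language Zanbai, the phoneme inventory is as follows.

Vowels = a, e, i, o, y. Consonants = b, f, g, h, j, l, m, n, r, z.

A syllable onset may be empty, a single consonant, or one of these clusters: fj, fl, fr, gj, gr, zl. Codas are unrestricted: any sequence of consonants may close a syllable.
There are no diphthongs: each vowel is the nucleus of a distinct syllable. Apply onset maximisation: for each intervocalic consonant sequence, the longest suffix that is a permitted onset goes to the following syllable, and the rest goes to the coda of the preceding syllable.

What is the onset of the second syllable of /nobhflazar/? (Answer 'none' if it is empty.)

Nuclei (vowels): o, a, a → 3 syllables.
Between /o/ (V1) and /a/ (V2): /bhfl/ — longest licit onset from the right is /fl/, leaving /bh/ as coda.
Between /a/ (V2) and /a/ (V3): just /z/ — single C goes to the following onset.
Syllabification: nobh.fla.zar.
Syllable 2 is /fla/: onset /fl/, nucleus /a/, coda ∅.

fl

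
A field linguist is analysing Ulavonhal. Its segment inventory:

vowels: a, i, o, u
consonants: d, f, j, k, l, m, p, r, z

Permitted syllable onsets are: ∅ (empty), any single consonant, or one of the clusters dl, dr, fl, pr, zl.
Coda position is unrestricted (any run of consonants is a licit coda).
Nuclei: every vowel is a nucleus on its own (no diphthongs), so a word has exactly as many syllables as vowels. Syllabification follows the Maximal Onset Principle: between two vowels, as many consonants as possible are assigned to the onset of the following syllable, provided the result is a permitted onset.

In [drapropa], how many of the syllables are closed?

0

Nuclei (vowels): a, o, a → 3 syllables.
/a…o/ gap (V1→V2): /pr/ — entire cluster is a permitted onset → onset /pr/, coda ∅.
/o…a/ gap (V2→V3): just /p/ — single C goes to the following onset.
So the parse is dra.pro.pa.
Classifying each syllable: /dra/ (open), /pro/ (open), /pa/ (open).
Closed syllables: 0.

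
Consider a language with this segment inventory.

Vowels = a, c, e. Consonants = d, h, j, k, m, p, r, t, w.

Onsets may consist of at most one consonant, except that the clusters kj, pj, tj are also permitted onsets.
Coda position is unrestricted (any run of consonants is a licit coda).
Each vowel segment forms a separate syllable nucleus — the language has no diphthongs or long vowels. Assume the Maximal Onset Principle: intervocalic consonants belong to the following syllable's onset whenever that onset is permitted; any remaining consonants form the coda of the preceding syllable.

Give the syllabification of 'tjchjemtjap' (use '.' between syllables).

Vowels present: c, e, a; each is a nucleus, giving 3 syllables.
Between /c/ (V1) and /e/ (V2): /hj/; trying suffixes from longest down, /j/ is the first permitted one, so coda /h/ | onset /j/.
Between /e/ (V2) and /a/ (V3): /mtj/ — longest licit onset from the right is /tj/, leaving /m/ as coda.

tjch.jem.tjap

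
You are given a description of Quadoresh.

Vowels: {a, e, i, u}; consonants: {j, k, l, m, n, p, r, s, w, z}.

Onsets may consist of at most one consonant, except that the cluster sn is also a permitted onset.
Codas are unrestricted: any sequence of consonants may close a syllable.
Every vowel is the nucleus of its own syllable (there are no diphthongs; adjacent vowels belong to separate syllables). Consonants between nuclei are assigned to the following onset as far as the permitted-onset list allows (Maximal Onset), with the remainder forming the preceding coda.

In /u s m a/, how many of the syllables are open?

Vowels present: u, a; each is a nucleus, giving 2 syllables.
/u…a/ gap (V1→V2): /sm/ splits as /s/ + /m/ (/m/ is the longest suffix that is a licit onset).
Syllabification: us.ma.
Classifying each syllable: /us/ (closed), /ma/ (open).
Open syllables: 1.

1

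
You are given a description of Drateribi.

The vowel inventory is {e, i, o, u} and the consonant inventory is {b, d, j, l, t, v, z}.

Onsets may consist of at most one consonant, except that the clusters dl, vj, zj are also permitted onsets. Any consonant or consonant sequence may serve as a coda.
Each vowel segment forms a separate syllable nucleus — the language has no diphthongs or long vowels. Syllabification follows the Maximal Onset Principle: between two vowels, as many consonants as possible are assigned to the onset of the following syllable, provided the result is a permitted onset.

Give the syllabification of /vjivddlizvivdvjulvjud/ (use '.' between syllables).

The vowels are i, i, i, u, u — 5 nuclei, so 5 syllables.
/i…i/ gap (V1→V2): cluster /vddl/ — the longest permitted-onset suffix is /dl/; onset = /dl/, preceding coda = /vd/.
/i…i/ gap (V2→V3): cluster /zv/ — the longest permitted-onset suffix is /v/; onset = /v/, preceding coda = /z/.
/i…u/ gap (V3→V4): /vdvj/; trying suffixes from longest down, /vj/ is the first permitted one, so coda /vd/ | onset /vj/.
/u…u/ gap (V4→V5): /lvj/ — longest licit onset from the right is /vj/, leaving /l/ as coda.

vjivd.dliz.vivd.vjul.vjud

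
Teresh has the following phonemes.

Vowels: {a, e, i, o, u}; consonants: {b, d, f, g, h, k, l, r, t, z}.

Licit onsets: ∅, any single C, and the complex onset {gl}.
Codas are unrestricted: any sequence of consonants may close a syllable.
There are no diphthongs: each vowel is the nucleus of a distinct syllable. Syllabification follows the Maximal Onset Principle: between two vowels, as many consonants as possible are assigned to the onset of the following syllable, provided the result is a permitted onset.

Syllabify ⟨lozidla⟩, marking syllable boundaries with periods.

Vowels present: o, i, a; each is a nucleus, giving 3 syllables.
Between /o/ (V1) and /i/ (V2): /z/ is a single consonant, so it becomes the next onset.
Between /i/ (V2) and /a/ (V3): /dl/ — longest licit onset from the right is /l/, leaving /d/ as coda.

lo.zid.la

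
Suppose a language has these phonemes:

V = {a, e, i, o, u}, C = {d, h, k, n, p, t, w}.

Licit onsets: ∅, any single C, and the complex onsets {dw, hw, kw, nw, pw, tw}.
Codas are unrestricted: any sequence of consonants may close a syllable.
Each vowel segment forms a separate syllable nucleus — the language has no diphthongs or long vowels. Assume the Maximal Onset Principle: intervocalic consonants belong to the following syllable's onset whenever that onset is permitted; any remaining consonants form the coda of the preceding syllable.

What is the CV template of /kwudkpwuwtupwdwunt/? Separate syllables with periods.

CCVCC.CCVC.CVCC.CCVCC

The vowels are u, u, u, u — 4 nuclei, so 4 syllables.
/u…u/ gap (V1→V2): cluster /dkpw/ — the longest permitted-onset suffix is /pw/; onset = /pw/, preceding coda = /dk/.
/u…u/ gap (V2→V3): cluster /wt/ — the longest permitted-onset suffix is /t/; onset = /t/, preceding coda = /w/.
/u…u/ gap (V3→V4): /pwdw/ splits as /pw/ + /dw/ (/dw/ is the longest suffix that is a licit onset).
Putting it together: kwudk.pwuw.tupw.dwunt.
Mapping each syllable to C/V: /kwudk/ → CCVCC, /pwuw/ → CCVC, /tupw/ → CVCC, /dwunt/ → CCVCC.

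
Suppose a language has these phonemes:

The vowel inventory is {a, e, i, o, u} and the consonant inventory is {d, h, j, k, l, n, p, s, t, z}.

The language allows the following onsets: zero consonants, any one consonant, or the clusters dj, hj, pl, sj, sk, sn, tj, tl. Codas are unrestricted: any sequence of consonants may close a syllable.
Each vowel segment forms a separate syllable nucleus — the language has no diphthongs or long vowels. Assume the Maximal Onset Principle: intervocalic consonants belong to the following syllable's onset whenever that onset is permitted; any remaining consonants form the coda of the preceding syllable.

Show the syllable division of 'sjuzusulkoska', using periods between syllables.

sju.zu.sul.ko.ska

The vowels are u, u, u, o, a — 5 nuclei, so 5 syllables.
/u…u/ gap (V1→V2): just /z/ — single C goes to the following onset.
/u…u/ gap (V2→V3): just /s/ — single C goes to the following onset.
/u…o/ gap (V3→V4): cluster /lk/ — the longest permitted-onset suffix is /k/; onset = /k/, preceding coda = /l/.
/o…a/ gap (V4→V5): /sk/ — entire cluster is a permitted onset → onset /sk/, coda ∅.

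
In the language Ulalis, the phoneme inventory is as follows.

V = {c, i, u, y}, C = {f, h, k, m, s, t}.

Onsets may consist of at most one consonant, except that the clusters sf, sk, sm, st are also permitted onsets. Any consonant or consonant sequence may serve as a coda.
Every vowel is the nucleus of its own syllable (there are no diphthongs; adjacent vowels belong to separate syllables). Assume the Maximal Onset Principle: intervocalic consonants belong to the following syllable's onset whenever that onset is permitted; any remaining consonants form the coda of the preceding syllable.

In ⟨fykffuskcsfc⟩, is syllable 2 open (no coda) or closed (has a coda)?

open

Nuclei (vowels): y, u, c, c → 4 syllables.
V1 /y/ – V2 /u/: /kff/ splits as /kf/ + /f/ (/f/ is the longest suffix that is a licit onset).
V2 /u/ – V3 /c/: /sk/ — entire cluster is a permitted onset → onset /sk/, coda ∅.
V3 /c/ – V4 /c/: /sf/ is a licit onset in full, so it all attaches to the next syllable.
Syllabification: fykf.fu.skc.sfc.
Syllable 2 is /fu/; it ends in its nucleus with no coda, so it is open.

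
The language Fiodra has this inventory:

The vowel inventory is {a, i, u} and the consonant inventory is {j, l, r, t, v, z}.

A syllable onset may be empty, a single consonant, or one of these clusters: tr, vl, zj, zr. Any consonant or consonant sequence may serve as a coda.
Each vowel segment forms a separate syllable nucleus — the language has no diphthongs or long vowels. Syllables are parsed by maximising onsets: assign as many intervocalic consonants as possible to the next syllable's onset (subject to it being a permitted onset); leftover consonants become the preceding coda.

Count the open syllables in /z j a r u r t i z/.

1

Nuclei (vowels): a, u, i → 3 syllables.
σ1/σ2 boundary: just /r/ — single C goes to the following onset.
σ2/σ3 boundary: /rt/; trying suffixes from longest down, /t/ is the first permitted one, so coda /r/ | onset /t/.
Result: zja.rur.tiz.
Classifying each syllable: /zja/ (open), /rur/ (closed), /tiz/ (closed).
Open syllables: 1.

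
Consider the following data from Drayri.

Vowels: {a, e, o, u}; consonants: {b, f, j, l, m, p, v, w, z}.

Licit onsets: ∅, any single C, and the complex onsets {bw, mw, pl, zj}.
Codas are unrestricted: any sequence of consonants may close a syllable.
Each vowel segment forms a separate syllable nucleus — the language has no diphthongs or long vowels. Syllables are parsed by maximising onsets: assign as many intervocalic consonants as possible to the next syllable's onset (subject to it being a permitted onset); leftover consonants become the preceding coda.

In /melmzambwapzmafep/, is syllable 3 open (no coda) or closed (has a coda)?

Vowels present: e, a, a, a, e; each is a nucleus, giving 5 syllables.
Between /e/ (V1) and /a/ (V2): /lmz/; trying suffixes from longest down, /z/ is the first permitted one, so coda /lm/ | onset /z/.
Between /a/ (V2) and /a/ (V3): /mbw/; trying suffixes from longest down, /bw/ is the first permitted one, so coda /m/ | onset /bw/.
Between /a/ (V3) and /a/ (V4): /pzm/ — longest licit onset from the right is /m/, leaving /pz/ as coda.
Between /a/ (V4) and /e/ (V5): /f/ → onset of the next syllable (single consonants are always licit onsets).
Putting it together: melm.zam.bwapz.ma.fep.
Syllable 3 is /bwapz/ with coda /pz/, so it is closed.

closed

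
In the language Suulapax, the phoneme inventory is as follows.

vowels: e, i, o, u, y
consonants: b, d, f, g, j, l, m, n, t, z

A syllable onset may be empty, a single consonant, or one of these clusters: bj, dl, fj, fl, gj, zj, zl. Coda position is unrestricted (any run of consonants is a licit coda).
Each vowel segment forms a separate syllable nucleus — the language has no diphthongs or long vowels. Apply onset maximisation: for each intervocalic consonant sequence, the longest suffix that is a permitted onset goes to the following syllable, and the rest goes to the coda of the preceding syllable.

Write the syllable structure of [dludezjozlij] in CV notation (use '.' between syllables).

Vowels present: u, e, o, i; each is a nucleus, giving 4 syllables.
Between /u/ (V1) and /e/ (V2): /d/ → onset of the next syllable (single consonants are always licit onsets).
Between /e/ (V2) and /o/ (V3): cluster /zj/ — /zj/ is itself a permitted onset, so the whole cluster goes right; preceding coda = ∅.
Between /o/ (V3) and /i/ (V4): /zl/ is a licit onset in full, so it all attaches to the next syllable.
Result: dlu.de.zjo.zlij.
Mapping each syllable to C/V: /dlu/ → CCV, /de/ → CV, /zjo/ → CCV, /zlij/ → CCVC.

CCV.CV.CCV.CCVC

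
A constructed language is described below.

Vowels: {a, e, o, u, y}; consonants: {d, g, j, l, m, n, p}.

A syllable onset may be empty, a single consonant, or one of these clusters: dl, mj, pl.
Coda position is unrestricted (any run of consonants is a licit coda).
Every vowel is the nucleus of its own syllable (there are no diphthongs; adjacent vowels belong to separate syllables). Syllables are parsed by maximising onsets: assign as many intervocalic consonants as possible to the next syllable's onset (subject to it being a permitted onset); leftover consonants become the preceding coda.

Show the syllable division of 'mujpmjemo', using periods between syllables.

The vowels are u, e, o — 3 nuclei, so 3 syllables.
σ1/σ2 boundary: cluster /jpmj/ — the longest permitted-onset suffix is /mj/; onset = /mj/, preceding coda = /jp/.
σ2/σ3 boundary: just /m/ — single C goes to the following onset.

mujp.mje.mo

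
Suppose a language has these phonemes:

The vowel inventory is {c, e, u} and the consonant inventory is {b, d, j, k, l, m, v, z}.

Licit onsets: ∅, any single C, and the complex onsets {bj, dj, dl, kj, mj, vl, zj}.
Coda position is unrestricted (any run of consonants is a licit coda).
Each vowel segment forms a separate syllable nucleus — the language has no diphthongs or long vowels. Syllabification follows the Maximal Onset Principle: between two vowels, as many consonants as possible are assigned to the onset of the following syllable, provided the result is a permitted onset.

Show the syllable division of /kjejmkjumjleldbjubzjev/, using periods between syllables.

Nuclei (vowels): e, u, e, u, e → 5 syllables.
V1 /e/ – V2 /u/: /jmkj/; trying suffixes from longest down, /kj/ is the first permitted one, so coda /jm/ | onset /kj/.
V2 /u/ – V3 /e/: /mjl/ splits as /mj/ + /l/ (/l/ is the longest suffix that is a licit onset).
V3 /e/ – V4 /u/: /ldbj/ — longest licit onset from the right is /bj/, leaving /ld/ as coda.
V4 /u/ – V5 /e/: cluster /bzj/ — the longest permitted-onset suffix is /zj/; onset = /zj/, preceding coda = /b/.

kjejm.kjumj.leld.bjub.zjev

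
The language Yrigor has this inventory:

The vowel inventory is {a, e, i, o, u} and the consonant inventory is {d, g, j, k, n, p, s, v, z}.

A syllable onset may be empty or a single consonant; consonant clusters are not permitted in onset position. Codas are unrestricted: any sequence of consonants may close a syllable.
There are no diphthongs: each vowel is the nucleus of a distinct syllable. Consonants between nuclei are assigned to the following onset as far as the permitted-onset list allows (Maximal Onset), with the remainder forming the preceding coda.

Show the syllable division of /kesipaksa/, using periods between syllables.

Nuclei (vowels): e, i, a, a → 4 syllables.
V1 /e/ – V2 /i/: /s/ → onset of the next syllable (single consonants are always licit onsets).
V2 /i/ – V3 /a/: /p/ → onset of the next syllable (single consonants are always licit onsets).
V3 /a/ – V4 /a/: cluster /ks/ — the longest permitted-onset suffix is /s/; onset = /s/, preceding coda = /k/.

ke.si.pak.sa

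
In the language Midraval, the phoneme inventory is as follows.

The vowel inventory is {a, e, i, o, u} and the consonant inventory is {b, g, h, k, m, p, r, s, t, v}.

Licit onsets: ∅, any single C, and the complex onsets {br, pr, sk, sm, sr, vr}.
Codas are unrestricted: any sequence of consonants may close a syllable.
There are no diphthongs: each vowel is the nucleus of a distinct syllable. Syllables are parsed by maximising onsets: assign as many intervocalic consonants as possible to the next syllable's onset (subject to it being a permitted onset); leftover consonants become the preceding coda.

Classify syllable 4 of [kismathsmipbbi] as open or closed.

Vowels present: i, a, i, i; each is a nucleus, giving 4 syllables.
/i…a/ gap (V1→V2): /sm/ is a licit onset in full, so it all attaches to the next syllable.
/a…i/ gap (V2→V3): /thsm/; trying suffixes from longest down, /sm/ is the first permitted one, so coda /th/ | onset /sm/.
/i…i/ gap (V3→V4): cluster /pbb/ — the longest permitted-onset suffix is /b/; onset = /b/, preceding coda = /pb/.
So the parse is ki.smath.smipb.bi.
Syllable 4 is /bi/; it ends in its nucleus with no coda, so it is open.

open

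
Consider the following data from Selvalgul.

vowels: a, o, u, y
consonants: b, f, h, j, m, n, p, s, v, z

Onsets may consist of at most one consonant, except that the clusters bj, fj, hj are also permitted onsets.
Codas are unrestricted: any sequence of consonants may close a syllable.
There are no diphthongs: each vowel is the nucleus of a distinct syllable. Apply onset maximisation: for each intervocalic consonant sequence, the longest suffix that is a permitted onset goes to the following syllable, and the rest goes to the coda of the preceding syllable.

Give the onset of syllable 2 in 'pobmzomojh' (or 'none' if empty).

Vowels present: o, o, o; each is a nucleus, giving 3 syllables.
Between /o/ (V1) and /o/ (V2): /bmz/; trying suffixes from longest down, /z/ is the first permitted one, so coda /bm/ | onset /z/.
Between /o/ (V2) and /o/ (V3): /m/ is a single consonant, so it becomes the next onset.
Result: pobm.zo.mojh.
Syllable 2 is /zo/: onset /z/, nucleus /o/, coda ∅.

z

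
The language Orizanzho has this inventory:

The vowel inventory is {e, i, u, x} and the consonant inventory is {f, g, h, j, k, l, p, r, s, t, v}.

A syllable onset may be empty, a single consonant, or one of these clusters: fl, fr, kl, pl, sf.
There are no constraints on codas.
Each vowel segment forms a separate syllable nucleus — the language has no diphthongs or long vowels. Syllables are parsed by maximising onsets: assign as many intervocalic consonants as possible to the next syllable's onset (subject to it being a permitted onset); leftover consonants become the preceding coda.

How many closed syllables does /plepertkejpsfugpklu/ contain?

3

The vowels are e, e, e, u, u — 5 nuclei, so 5 syllables.
V1 /e/ – V2 /e/: /p/ → onset of the next syllable (single consonants are always licit onsets).
V2 /e/ – V3 /e/: /rtk/ — longest licit onset from the right is /k/, leaving /rt/ as coda.
V3 /e/ – V4 /u/: cluster /jpsf/ — the longest permitted-onset suffix is /sf/; onset = /sf/, preceding coda = /jp/.
V4 /u/ – V5 /u/: cluster /gpkl/ — the longest permitted-onset suffix is /kl/; onset = /kl/, preceding coda = /gp/.
Putting it together: ple.pert.kejp.sfugp.klu.
Classifying each syllable: /ple/ (open), /pert/ (closed), /kejp/ (closed), /sfugp/ (closed), /klu/ (open).
Closed syllables: 3.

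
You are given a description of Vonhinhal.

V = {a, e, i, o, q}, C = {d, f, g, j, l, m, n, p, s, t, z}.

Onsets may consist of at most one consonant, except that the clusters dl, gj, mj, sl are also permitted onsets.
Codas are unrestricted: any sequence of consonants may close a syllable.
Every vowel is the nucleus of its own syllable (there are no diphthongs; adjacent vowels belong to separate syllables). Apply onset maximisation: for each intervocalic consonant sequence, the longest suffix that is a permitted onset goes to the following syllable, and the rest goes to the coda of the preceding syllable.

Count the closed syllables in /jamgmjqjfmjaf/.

Nuclei (vowels): a, q, a → 3 syllables.
σ1/σ2 boundary: /mgmj/ — longest licit onset from the right is /mj/, leaving /mg/ as coda.
σ2/σ3 boundary: /jfmj/ splits as /jf/ + /mj/ (/mj/ is the longest suffix that is a licit onset).
Putting it together: jamg.mjqjf.mjaf.
Classifying each syllable: /jamg/ (closed), /mjqjf/ (closed), /mjaf/ (closed).
Closed syllables: 3.

3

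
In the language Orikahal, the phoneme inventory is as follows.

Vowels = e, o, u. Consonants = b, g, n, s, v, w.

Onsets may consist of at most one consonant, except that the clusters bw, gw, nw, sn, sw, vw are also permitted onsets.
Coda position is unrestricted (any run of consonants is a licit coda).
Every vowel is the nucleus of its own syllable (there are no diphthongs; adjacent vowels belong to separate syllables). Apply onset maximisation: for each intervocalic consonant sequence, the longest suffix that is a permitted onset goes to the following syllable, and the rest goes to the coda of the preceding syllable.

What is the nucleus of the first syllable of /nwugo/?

Vowels present: u, o; each is a nucleus, giving 2 syllables.
The first nucleus (vowel 1 from the left) is /u/.

u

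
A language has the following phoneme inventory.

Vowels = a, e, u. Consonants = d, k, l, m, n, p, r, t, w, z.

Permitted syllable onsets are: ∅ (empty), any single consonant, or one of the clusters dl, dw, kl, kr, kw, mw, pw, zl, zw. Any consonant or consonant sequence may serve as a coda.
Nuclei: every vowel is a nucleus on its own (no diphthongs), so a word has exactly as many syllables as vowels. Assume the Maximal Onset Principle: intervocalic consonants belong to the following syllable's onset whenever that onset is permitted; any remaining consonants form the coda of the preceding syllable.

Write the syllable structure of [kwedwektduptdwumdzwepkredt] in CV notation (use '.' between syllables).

Nuclei (vowels): e, e, u, u, e, e → 6 syllables.
σ1/σ2 boundary: /dw/ is a licit onset in full, so it all attaches to the next syllable.
σ2/σ3 boundary: /ktd/ — longest licit onset from the right is /d/, leaving /kt/ as coda.
σ3/σ4 boundary: /ptdw/ — longest licit onset from the right is /dw/, leaving /pt/ as coda.
σ4/σ5 boundary: /mdzw/; trying suffixes from longest down, /zw/ is the first permitted one, so coda /md/ | onset /zw/.
σ5/σ6 boundary: /pkr/; trying suffixes from longest down, /kr/ is the first permitted one, so coda /p/ | onset /kr/.
Syllabification: kwe.dwekt.dupt.dwumd.zwep.kredt.
Mapping each syllable to C/V: /kwe/ → CCV, /dwekt/ → CCVCC, /dupt/ → CVCC, /dwumd/ → CCVCC, /zwep/ → CCVC, /kredt/ → CCVCC.

CCV.CCVCC.CVCC.CCVCC.CCVC.CCVCC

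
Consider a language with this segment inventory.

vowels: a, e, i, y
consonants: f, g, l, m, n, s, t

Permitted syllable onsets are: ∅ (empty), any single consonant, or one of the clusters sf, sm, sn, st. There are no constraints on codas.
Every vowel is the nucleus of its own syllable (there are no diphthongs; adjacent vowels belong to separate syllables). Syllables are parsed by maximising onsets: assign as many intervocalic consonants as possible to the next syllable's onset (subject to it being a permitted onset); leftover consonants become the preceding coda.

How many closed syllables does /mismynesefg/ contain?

Vowels present: i, y, e, e; each is a nucleus, giving 4 syllables.
V1 /i/ – V2 /y/: /sm/ — entire cluster is a permitted onset → onset /sm/, coda ∅.
V2 /y/ – V3 /e/: /n/ is a single consonant, so it becomes the next onset.
V3 /e/ – V4 /e/: /s/ is a single consonant, so it becomes the next onset.
Putting it together: mi.smy.ne.sefg.
Classifying each syllable: /mi/ (open), /smy/ (open), /ne/ (open), /sefg/ (closed).
Closed syllables: 1.

1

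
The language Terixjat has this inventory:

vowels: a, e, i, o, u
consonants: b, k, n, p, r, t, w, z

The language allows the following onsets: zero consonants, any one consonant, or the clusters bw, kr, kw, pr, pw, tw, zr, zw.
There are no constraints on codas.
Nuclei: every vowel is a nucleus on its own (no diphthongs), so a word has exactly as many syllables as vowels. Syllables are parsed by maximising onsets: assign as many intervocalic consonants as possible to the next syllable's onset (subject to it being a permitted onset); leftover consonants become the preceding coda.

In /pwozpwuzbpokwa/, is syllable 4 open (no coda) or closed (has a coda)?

The vowels are o, u, o, a — 4 nuclei, so 4 syllables.
V1 /o/ – V2 /u/: cluster /zpw/ — the longest permitted-onset suffix is /pw/; onset = /pw/, preceding coda = /z/.
V2 /u/ – V3 /o/: /zbp/; trying suffixes from longest down, /p/ is the first permitted one, so coda /zb/ | onset /p/.
V3 /o/ – V4 /a/: /kw/ — entire cluster is a permitted onset → onset /kw/, coda ∅.
Syllabification: pwoz.pwuzb.po.kwa.
Syllable 4 is /kwa/; it ends in its nucleus with no coda, so it is open.

open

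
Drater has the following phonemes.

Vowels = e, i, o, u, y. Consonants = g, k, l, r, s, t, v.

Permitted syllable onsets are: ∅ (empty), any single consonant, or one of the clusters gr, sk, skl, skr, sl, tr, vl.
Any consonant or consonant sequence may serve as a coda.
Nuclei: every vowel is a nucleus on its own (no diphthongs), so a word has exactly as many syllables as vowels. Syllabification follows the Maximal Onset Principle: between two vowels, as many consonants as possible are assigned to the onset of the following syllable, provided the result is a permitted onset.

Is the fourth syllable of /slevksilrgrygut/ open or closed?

The vowels are e, i, y, u — 4 nuclei, so 4 syllables.
V1 /e/ – V2 /i/: /vks/ — longest licit onset from the right is /s/, leaving /vk/ as coda.
V2 /i/ – V3 /y/: /lrgr/; trying suffixes from longest down, /gr/ is the first permitted one, so coda /lr/ | onset /gr/.
V3 /y/ – V4 /u/: /g/ is a single consonant, so it becomes the next onset.
Putting it together: slevk.silr.gry.gut.
Syllable 4 is /gut/ with coda /t/, so it is closed.

closed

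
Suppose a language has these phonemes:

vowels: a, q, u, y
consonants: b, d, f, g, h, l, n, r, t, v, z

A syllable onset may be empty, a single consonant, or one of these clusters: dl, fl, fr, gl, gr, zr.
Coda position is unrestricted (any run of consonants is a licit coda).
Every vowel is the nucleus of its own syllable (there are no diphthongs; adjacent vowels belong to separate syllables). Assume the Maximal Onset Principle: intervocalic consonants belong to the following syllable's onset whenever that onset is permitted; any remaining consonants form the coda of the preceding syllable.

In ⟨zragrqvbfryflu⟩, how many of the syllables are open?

Nuclei (vowels): a, q, y, u → 4 syllables.
/a…q/ gap (V1→V2): /gr/ is a licit onset in full, so it all attaches to the next syllable.
/q…y/ gap (V2→V3): /vbfr/ — longest licit onset from the right is /fr/, leaving /vb/ as coda.
/y…u/ gap (V3→V4): cluster /fl/ — /fl/ is itself a permitted onset, so the whole cluster goes right; preceding coda = ∅.
Result: zra.grqvb.fry.flu.
Classifying each syllable: /zra/ (open), /grqvb/ (closed), /fry/ (open), /flu/ (open).
Open syllables: 3.

3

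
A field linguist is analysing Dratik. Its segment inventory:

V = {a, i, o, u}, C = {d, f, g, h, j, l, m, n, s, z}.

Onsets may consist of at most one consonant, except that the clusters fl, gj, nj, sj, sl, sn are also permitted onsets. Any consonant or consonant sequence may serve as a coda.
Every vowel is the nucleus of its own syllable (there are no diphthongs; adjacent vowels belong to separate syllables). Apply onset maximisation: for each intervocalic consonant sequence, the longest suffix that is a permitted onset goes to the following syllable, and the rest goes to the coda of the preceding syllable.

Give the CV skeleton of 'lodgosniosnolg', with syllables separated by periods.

CVC.CV.CCV.V.CCVCC

The vowels are o, o, i, o, o — 5 nuclei, so 5 syllables.
V1 /o/ – V2 /o/: /dg/ splits as /d/ + /g/ (/g/ is the longest suffix that is a licit onset).
V2 /o/ – V3 /i/: cluster /sn/ — /sn/ is itself a permitted onset, so the whole cluster goes right; preceding coda = ∅.
V3 /i/ – V4 /o/: no consonants, so the boundary falls immediately after /i/.
V4 /o/ – V5 /o/: /sn/ is a licit onset in full, so it all attaches to the next syllable.
So the parse is lod.go.sni.o.snolg.
Mapping each syllable to C/V: /lod/ → CVC, /go/ → CV, /sni/ → CCV, /o/ → V, /snolg/ → CCVCC.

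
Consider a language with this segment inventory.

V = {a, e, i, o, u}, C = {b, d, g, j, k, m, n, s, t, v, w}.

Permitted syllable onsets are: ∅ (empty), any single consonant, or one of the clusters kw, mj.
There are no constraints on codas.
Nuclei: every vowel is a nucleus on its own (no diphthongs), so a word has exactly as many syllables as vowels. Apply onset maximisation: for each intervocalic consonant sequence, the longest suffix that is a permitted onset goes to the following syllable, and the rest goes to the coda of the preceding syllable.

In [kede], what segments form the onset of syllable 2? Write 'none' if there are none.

d

The vowels are e, e — 2 nuclei, so 2 syllables.
/e…e/ gap (V1→V2): just /d/ — single C goes to the following onset.
So the parse is ke.de.
Syllable 2 is /de/: onset /d/, nucleus /e/, coda ∅.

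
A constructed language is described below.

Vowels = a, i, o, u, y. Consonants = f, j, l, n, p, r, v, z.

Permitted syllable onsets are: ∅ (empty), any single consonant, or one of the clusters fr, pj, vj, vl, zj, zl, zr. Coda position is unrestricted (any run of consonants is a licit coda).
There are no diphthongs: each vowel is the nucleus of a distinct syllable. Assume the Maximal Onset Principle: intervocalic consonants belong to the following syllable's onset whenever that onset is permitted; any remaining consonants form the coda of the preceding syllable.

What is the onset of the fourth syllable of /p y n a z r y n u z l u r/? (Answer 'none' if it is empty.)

n

Vowels present: y, a, y, u, u; each is a nucleus, giving 5 syllables.
σ1/σ2 boundary: just /n/ — single C goes to the following onset.
σ2/σ3 boundary: cluster /zr/ — /zr/ is itself a permitted onset, so the whole cluster goes right; preceding coda = ∅.
σ3/σ4 boundary: just /n/ — single C goes to the following onset.
σ4/σ5 boundary: cluster /zl/ — /zl/ is itself a permitted onset, so the whole cluster goes right; preceding coda = ∅.
Result: py.na.zry.nu.zlur.
Syllable 4 is /nu/: onset /n/, nucleus /u/, coda ∅.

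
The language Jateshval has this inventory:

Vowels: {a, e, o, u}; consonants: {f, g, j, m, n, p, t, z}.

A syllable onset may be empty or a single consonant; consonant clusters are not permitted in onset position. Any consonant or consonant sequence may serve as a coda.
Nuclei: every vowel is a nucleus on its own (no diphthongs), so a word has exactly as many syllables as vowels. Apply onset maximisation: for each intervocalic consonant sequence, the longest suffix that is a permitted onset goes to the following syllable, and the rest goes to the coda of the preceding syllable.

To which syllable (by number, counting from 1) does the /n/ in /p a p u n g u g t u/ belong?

2

Vowels present: a, u, u, u; each is a nucleus, giving 4 syllables.
Between /a/ (V1) and /u/ (V2): /p/ is a single consonant, so it becomes the next onset.
Between /u/ (V2) and /u/ (V3): cluster /ng/ — the longest permitted-onset suffix is /g/; onset = /g/, preceding coda = /n/.
Between /u/ (V3) and /u/ (V4): /gt/ — longest licit onset from the right is /t/, leaving /g/ as coda.
Putting it together: pa.pun.gug.tu.
The /n/ is in the coda of syllable 2 (/pun/).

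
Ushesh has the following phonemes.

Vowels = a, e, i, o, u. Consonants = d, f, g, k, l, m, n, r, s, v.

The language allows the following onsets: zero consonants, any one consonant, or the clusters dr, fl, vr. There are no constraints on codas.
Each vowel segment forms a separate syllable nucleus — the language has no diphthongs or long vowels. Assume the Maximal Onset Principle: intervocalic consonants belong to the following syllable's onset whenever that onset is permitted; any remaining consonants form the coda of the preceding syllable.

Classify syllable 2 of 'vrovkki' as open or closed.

Vowels present: o, i; each is a nucleus, giving 2 syllables.
V1 /o/ – V2 /i/: cluster /vkk/ — the longest permitted-onset suffix is /k/; onset = /k/, preceding coda = /vk/.
Syllabification: vrovk.ki.
Syllable 2 is /ki/; it ends in its nucleus with no coda, so it is open.

open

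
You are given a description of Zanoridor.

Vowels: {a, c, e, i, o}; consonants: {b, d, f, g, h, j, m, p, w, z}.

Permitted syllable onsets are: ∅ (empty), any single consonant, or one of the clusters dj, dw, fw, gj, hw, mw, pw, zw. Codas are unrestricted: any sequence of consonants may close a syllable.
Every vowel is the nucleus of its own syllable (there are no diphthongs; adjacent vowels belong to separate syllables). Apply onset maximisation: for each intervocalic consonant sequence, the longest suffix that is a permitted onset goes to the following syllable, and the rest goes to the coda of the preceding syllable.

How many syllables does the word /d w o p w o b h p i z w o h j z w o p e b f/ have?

6

The vowels are o, o, i, o, o, e — 6 nuclei, so 6 syllables.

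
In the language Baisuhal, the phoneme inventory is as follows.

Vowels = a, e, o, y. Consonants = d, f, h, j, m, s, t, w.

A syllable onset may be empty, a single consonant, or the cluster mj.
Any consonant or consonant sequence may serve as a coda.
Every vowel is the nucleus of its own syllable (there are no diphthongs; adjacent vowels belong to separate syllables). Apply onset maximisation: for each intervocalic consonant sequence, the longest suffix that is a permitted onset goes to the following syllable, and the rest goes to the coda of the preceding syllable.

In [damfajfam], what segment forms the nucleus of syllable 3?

The vowels are a, a, a — 3 nuclei, so 3 syllables.
The third nucleus (vowel 3 from the left) is /a/.

a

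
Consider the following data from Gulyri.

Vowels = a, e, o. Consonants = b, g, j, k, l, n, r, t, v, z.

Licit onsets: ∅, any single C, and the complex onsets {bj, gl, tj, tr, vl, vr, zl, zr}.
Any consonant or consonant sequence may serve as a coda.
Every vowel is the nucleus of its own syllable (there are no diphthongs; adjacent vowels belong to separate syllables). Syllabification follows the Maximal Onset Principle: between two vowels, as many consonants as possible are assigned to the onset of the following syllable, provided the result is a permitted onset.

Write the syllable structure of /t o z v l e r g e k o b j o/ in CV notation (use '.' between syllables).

Nuclei (vowels): o, e, e, o, o → 5 syllables.
Between /o/ (V1) and /e/ (V2): cluster /zvl/ — the longest permitted-onset suffix is /vl/; onset = /vl/, preceding coda = /z/.
Between /e/ (V2) and /e/ (V3): /rg/ — longest licit onset from the right is /g/, leaving /r/ as coda.
Between /e/ (V3) and /o/ (V4): /k/ → onset of the next syllable (single consonants are always licit onsets).
Between /o/ (V4) and /o/ (V5): /bj/ — entire cluster is a permitted onset → onset /bj/, coda ∅.
So the parse is toz.vler.ge.ko.bjo.
Mapping each syllable to C/V: /toz/ → CVC, /vler/ → CCVC, /ge/ → CV, /ko/ → CV, /bjo/ → CCV.

CVC.CCVC.CV.CV.CCV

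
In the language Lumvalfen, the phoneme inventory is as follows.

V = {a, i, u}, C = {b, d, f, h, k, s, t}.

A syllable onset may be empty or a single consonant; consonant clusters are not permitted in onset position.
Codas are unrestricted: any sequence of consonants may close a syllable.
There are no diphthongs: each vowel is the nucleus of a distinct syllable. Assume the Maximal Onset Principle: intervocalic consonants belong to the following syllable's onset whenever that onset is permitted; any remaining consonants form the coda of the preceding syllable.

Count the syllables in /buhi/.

2

The vowels are u, i — 2 nuclei, so 2 syllables.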